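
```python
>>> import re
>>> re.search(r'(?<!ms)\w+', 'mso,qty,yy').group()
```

The negative lookaround is zero-width — it rules out positions where the adjacent text would match, without consuming anything.
`search` walks the string left to right and returns the first match it finds.
The match spans [0:3] → 'mso'.

'mso'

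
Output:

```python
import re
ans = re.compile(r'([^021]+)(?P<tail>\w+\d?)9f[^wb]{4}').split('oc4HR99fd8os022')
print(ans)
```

['', 'oc4HR', '9', '022']

The pattern matches one or more of any character except [021] (captured); then one or more of a word character, then optionally a digit (captured as 'tail'); then the literal '9f', then exactly 4 of any character except [wb].
Matches to split on: at [0:12] → 'oc4HR99fd8os'.
Because the pattern has a capturing group, `split` also inserts each captured text between the pieces.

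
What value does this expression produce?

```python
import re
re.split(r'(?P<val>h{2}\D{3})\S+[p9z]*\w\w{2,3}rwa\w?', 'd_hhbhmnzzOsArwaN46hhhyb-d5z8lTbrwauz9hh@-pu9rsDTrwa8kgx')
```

['d_', 'hhbhm', 'kgx']

The group in the pattern means `split` returns the separators' captures alongside the pieces.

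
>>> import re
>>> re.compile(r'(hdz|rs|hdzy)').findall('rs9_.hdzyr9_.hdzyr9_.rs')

['rs', 'hdz', 'hdz', 'rs']

Branches in `(...|...)` are attempted left-to-right; the first branch that allows the whole pattern to succeed is taken.
Scanning left to right: at [0:2] match 'rs', group 1 = 'rs'; at [5:8] match 'hdz', group 1 = 'hdz'; at [13:16] match 'hdz', group 1 = 'hdz'; at [21:23] match 'rs', group 1 = 'rs'.
With a single group, `findall` returns only what that group captured — 4 items.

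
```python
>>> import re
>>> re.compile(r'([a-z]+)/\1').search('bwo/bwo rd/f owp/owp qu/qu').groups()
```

('bwo',)

After group 1 captures some text, `\1` only succeeds where that same text appears again.
`re.search` scans for the first position where the pattern succeeds.
The match spans [0:7] → 'bwo/bwo'.
Captured: group 1 = 'bwo'.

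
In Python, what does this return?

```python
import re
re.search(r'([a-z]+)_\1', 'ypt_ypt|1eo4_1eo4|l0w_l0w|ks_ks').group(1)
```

The match spans [0:7] → 'ypt_ypt'.
Captured: group 1 = 'ypt'.

'ypt'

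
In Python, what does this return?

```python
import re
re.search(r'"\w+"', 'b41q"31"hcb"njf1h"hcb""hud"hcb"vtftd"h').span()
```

(4, 8)

Unlike `match`, `search` isn't anchored — it looks for the pattern anywhere in the string.
The match spans [4:8] → '"31"'.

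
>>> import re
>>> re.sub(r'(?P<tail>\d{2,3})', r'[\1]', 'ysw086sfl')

Pattern: 2 to 3 of a digit (captured as 'tail').
Matches: at [3:6] → '086'.
The replacement refers to a captured group, so each match is rewritten using its own captured text.

'ysw[086]sfl'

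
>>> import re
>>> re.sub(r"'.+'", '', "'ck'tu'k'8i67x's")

Matches: at [0:15] → "'ck'tu'k'8i67x'".
`sub` substitutes '' at each match site.

's'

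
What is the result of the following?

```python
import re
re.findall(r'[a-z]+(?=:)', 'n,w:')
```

['w']

Lookahead/lookbehind check context without consuming it, so the matched span excludes the asserted characters.
`findall` yields the raw match text (1 of them) because the pattern has no groups.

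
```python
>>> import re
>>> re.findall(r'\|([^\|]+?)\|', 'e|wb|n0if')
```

With a single group, `findall` returns only what that group captured — 1 item.

['wb']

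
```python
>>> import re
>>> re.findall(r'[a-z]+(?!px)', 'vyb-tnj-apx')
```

['vyb', 'tnj', 'apx']

Because the assertion is negative and zero-width, positions next to the forbidden text are skipped.
Matches: at [0:3] → 'vyb'; at [4:7] → 'tnj'; at [8:11] → 'apx'.
`findall` yields the raw match text (3 of them) because the pattern has no groups.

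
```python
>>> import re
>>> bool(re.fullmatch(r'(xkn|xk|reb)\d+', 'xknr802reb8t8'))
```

False

`re.fullmatch` is like wrapping the pattern in `^…$` (in single-line mode).
Here the pattern can't cover the whole string, so the call returns None, and `bool(None)` is False.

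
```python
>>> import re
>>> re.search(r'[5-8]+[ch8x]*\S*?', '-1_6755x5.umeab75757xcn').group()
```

'6755x'

Because the quantifier is non-greedy, it stops expanding at the earliest point where the rest of the pattern can succeed.
The match spans [3:8] → '6755x'.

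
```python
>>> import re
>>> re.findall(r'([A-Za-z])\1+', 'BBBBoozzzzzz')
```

['B', 'o', 'z']

A backreference is literal: `\1` must see the identical characters the first group matched.
Scanning left to right: at [0:4] match 'BBBB', group 1 = 'B'; at [4:6] match 'oo', group 1 = 'o'; at [6:12] match 'zzzzzz', group 1 = 'z'.
Because there's exactly one group, `findall` drops the full match and keeps group 1 from each hit.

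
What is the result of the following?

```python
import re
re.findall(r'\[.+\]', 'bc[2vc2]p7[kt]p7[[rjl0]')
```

Walking the string: at [2:23] → '[2vc2]p7[kt]p7[[rjl0]'.
With no groups in the pattern, `findall` gives back each whole match — 1 here.

['[2vc2]p7[kt]p7[[rjl0]']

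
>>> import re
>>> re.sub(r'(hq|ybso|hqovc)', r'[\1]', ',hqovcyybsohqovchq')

The regex engine tests alternatives in the order written; an earlier branch that matches wins even if a later one would match more.
Matches: at [1:3] → 'hq'; at [7:11] → 'ybso'; at [11:13] → 'hq'; at [16:18] → 'hq'.
The replacement refers to a captured group, so each match is rewritten using its own captured text.

',[hq]ovcy[ybso][hq]ovc[hq]'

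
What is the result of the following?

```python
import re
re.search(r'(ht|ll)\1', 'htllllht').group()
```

The backreference `\1` re-matches whatever the first group consumed, character for character.
`search` walks the string left to right and returns the first match it finds.
The match spans [2:6] → 'llll'.
Captured: group 1 = 'll'.

'llll'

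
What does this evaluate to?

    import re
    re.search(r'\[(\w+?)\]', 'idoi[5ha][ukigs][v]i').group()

'[5ha]'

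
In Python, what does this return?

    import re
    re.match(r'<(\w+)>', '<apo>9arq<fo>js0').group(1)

'apo'

The match spans [0:5] → '<apo>'.
Captured: group 1 = 'apo'.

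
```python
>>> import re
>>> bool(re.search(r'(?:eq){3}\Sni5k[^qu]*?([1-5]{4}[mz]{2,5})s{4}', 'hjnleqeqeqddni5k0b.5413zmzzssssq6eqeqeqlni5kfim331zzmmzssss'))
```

Here nothing in the string fits, so the call returns None, and `bool(None)` is False.

False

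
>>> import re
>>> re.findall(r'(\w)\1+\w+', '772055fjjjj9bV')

['7']

A backreference is literal: `\1` must see the identical characters the first group matched.
Walking the string: at [0:14] match '772055fjjjj9bV', group 1 = '7'.
Because there's exactly one group, `findall` drops the full match and keeps group 1 from the one hit.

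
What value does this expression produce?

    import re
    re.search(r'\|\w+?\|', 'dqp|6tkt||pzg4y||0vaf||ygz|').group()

`re.search` scans for the first position where the pattern succeeds.
The match spans [3:9] → '|6tkt|'.

'|6tkt|'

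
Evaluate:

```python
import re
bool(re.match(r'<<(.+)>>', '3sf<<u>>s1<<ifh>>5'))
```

False

`re.match` only tries the pattern at the start of the string.
Here the string doesn't start with a match, so the call returns None, and `bool(None)` is False.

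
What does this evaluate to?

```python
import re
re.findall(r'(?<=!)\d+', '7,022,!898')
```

Because the assertion is zero-width, the text it checks is not consumed and won't appear in the result.
Scanning left to right: at [7:10] → '898'.
`findall` yields the raw match text (1 of them) because the pattern has no groups.

['898']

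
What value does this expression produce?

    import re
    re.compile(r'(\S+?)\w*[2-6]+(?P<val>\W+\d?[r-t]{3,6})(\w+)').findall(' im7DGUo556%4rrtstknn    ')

[('i', '%4rrtst', 'knn')]

The pattern matches one or more of a non-whitespace character (lazy) (captured); then zero or more of a word character, then one or more of a character in [2-6]; then one or more of a non-word character, then optionally a digit, then 3 to 6 of a character in [r-t] (captured as 'val'); then one or more of a word character (captured).
With the lazy modifier that quantifier settles for the fewest repetitions that let the rest of the pattern succeed (the atoms after it are unaffected and can still be greedy).
Scanning left to right: at [1:21] match 'im7DGUo556%4rrtstknn', groups = ('i', '%4rrtst', 'knn').
3 groups means the one result is a tuple of 3 captured strings — 1 here.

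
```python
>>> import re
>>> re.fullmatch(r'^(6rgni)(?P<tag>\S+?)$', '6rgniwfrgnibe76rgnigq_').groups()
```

('6rgni', 'wfrgnibe76rgnigq_')

The match spans [0:22] → '6rgniwfrgnibe76rgnigq_'.
Captured: group 1 = '6rgni', group 2 = 'wfrgnibe76rgnigq_'.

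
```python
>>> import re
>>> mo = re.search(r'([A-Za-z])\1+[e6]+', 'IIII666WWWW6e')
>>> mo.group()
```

'IIII666'

The backreference `\1` re-matches whatever the first group consumed, character for character.
Unlike `match`, `search` isn't anchored — it looks for the pattern anywhere in the string.
The match spans [0:7] → 'IIII666'.
Captured: group 1 = 'I'.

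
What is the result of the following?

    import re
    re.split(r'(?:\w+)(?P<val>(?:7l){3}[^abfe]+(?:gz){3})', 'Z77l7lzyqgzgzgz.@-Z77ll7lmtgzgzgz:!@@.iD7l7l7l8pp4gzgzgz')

['Z77l7lzyqgzgzgz.@-Z77ll7lmtgzgzgz:!@@.', '7l7l7l8pp4gzgzgz', '']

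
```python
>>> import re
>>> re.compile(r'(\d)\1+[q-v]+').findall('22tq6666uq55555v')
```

The backreference `\1` re-matches whatever the first group consumed, character for character.
One capturing group, so `findall` returns just the captured substring from each match — 3 in all.

['2', '6', '5']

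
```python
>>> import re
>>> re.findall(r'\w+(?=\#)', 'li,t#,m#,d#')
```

['t', 'm', 'd']

Lookahead/lookbehind check context without consuming it, so the matched span excludes the asserted characters.
Scanning left to right: at [3:4] → 't'; at [6:7] → 'm'; at [9:10] → 'd'.
No capturing groups, so `findall` returns the 3 full match strings.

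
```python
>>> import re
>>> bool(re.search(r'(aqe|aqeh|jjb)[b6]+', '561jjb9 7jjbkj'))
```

False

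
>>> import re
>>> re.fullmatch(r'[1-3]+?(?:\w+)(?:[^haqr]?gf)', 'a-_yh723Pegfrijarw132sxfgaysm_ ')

For `fullmatch`, every character of the input must be accounted for by the pattern.
Here the pattern can't cover the whole string, so the call returns None.

None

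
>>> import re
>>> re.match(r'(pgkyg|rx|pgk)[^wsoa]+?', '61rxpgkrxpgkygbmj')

None

With `match`, the pattern is implicitly anchored at the beginning.
Here position 0 doesn't satisfy it, so the call returns None.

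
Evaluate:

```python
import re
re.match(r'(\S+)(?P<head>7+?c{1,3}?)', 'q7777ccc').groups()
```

The match spans [0:6] → 'q7777c'.
Captured: group 1 = 'q777', group 2 = '7c'.

('q777', '7c')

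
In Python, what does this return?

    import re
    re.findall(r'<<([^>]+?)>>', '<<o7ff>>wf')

['o7ff']

One capturing group, so `findall` returns just the captured substring from the one match — 1 in all.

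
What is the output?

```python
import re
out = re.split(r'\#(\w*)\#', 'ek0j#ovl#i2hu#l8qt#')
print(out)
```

`re.split` interleaves the captured-group text with the surrounding fragments.

['ek0j', 'ovl', 'i2hu', 'l8qt', '']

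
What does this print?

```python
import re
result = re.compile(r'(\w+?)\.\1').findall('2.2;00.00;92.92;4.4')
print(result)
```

['2', '00', '92', '4']

`\1` has to match the exact text group 1 already captured.
Matches: at [0:3] match '2.2', group 1 = '2'; at [4:9] match '00.00', group 1 = '00'; at [10:15] match '92.92', group 1 = '92'; at [16:19] match '4.4', group 1 = '4'.
One capturing group, so `findall` returns just the captured substring from each match — 4 in all.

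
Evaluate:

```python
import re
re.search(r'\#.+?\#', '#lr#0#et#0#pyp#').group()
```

With the lazy modifier that quantifier settles for the fewest repetitions that let the rest of the pattern succeed (the atoms after it are unaffected and can still be greedy).
Unlike `match`, `search` isn't anchored — it looks for the pattern anywhere in the string.
The match spans [0:4] → '#lr#'.

'#lr#'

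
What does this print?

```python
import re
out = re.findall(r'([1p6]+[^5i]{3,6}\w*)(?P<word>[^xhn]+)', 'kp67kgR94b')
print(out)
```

The pattern matches one or more of one of [1p6], then 3 to 6 of any character except [5i], then zero or more of a word character (captured); then one or more of any character except [xhn] (captured as 'word').
Scanning left to right: at [1:10] match 'p67kgR94b', groups = ('p67kgR94', 'b').
2 groups means the one result is a tuple of 2 captured strings — 1 here.

[('p67kgR94', 'b')]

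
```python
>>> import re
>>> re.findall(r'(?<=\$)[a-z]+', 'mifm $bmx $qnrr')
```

The positive lookaround only admits positions where the adjacent text matches; those characters stay outside the span.
Scanning left to right: at [6:9] → 'bmx'; at [11:15] → 'qnrr'.
No capturing groups, so `findall` returns the 2 full match strings.

['bmx', 'qnrr']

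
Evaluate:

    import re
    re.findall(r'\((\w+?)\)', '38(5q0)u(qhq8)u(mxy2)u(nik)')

['5q0', 'qhq8', 'mxy2', 'nik']

Matches: at [2:7] match '(5q0)', group 1 = '5q0'; at [8:14] match '(qhq8)', group 1 = 'qhq8'; at [15:21] match '(mxy2)', group 1 = 'mxy2'; at [22:27] match '(nik)', group 1 = 'nik'.
`findall` collects group 1 from each match (4 total).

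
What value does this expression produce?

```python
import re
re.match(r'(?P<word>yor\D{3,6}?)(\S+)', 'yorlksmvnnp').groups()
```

('yorlks', 'mvnnp')

The match spans [0:11] → 'yorlksmvnnp'.
Captured: group 1 = 'yorlks', group 2 = 'mvnnp'.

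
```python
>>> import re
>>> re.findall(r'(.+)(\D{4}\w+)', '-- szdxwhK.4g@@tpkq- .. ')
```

[('-- szdxwhK.4g@', '@tpkq')]

Pattern: one or more of any character (captured); then exactly 4 of a non-digit, then one or more of a word character (captured).
Walking the string: at [0:19] match '-- szdxwhK.4g@@tpkq', groups = ('-- szdxwhK.4g@', '@tpkq').
`findall` packs the 2 group values into a tuple for every match.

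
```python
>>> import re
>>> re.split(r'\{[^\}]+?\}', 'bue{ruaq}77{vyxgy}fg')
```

['bue', '77', 'fg']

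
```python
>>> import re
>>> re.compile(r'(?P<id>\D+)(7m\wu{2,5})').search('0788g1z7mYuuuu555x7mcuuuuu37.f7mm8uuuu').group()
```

'z7mYuuuu'

The pattern matches one or more of a non-digit (captured as 'id'); then the literal '7m', then a word character, then 2 to 5 of the literal 'u' (captured).
The match spans [6:14] → 'z7mYuuuu'.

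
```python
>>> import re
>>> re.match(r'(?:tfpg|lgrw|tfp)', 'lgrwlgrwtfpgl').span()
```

(0, 4)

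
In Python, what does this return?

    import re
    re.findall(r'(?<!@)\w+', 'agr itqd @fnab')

['agr', 'itqd', 'nab']

`(?!…)`/`(?<!…)` only lets a position through if the neighbouring text does NOT match; no characters are consumed.
`findall` yields the raw match text (3 of them) because the pattern has no groups.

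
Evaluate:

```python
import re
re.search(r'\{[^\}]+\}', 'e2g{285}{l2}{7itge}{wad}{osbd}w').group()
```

'{285}'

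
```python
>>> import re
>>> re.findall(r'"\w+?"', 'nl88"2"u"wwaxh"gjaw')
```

['"2"', '"wwaxh"']

No capturing groups, so `findall` returns the 2 full match strings.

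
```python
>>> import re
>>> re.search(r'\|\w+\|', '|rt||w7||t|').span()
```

(0, 4)

The match spans [0:4] → '|rt|'.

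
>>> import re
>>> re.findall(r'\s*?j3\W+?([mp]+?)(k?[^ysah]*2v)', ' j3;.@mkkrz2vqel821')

Pattern: zero or more of whitespace (lazy), then the literal 'j3', then one or more of a non-word character (lazy); then one or more of one of [mp] (lazy) (captured); then optionally the literal 'k', then zero or more of any character except [ysah], then the literal '2v' (captured).
With 2 capturing groups, `findall` returns a 2-tuple per match.

[('m', 'kkrz2v')]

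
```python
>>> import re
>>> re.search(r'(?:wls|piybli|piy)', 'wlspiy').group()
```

The match spans [0:3] → 'wls'.

'wls'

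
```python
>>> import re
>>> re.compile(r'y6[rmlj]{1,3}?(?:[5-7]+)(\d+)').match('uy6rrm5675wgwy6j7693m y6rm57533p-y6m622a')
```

This matches the literal 'y6', then 1 to 3 of one of [rmlj] (lazy); then one or more of a character in [5-7] (non-capturing group); then one or more of a digit (captured).
With `match`, the pattern is implicitly anchored at the beginning.
Here the string doesn't start with a match, so the call returns None.

None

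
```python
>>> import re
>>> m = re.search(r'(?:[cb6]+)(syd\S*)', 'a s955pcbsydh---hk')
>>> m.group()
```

'cbsydh---hk'

This matches one or more of one of [cb6] (non-capturing group); then the literal 'syd', then zero or more of a non-whitespace character (captured).
`re.search` scans for the first position where the pattern succeeds.
The match spans [7:18] → 'cbsydh---hk'.
Captured: group 1 = 'sydh---hk'.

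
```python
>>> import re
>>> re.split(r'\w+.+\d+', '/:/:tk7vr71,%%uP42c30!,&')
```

['/:/:', '!,&']

This matches one or more of a word character; then one or more of any character; then one or more of a digit.
Matches to split on: at [4:21] → 'tk7vr71,%%uP42c30'.
Each match becomes a cut point; 2 segments remain.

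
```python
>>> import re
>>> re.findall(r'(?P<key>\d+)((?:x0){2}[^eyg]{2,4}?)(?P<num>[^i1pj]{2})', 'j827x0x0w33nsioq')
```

[('827', 'x0x0w3', '3n')]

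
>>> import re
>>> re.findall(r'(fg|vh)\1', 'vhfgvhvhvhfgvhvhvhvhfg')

A backreference is literal: `\1` must see the identical characters the first group matched.
With a single group, `findall` returns only what that group captured — 3 items.

['vh', 'vh', 'vh']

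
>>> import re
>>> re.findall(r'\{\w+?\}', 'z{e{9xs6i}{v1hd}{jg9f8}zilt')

['{9xs6i}', '{v1hd}', '{jg9f8}']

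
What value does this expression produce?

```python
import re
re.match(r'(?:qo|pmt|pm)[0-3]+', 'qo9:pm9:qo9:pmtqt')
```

`match` is anchored at position 0; if the pattern doesn't fit there, it returns None.
Here the pattern fails at index 0, so the call returns None.

None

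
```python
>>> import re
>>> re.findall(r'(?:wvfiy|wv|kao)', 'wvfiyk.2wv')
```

Alternation isn't longest-match — the leftmost alternative that fits at this position is chosen.
Scanning left to right: at [0:5] → 'wvfiy'; at [8:10] → 'wv'.
Since nothing is captured, `findall` lists the 2 matched substrings directly.

['wvfiy', 'wv']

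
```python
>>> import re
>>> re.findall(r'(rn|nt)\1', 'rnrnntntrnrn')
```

The backreference `\1` re-matches whatever the first group consumed, character for character.
Walking the string: at [0:4] match 'rnrn', group 1 = 'rn'; at [4:8] match 'ntnt', group 1 = 'nt'; at [8:12] match 'rnrn', group 1 = 'rn'.
Because there's exactly one group, `findall` drops the full match and keeps group 1 from each hit.

['rn', 'nt', 'rn']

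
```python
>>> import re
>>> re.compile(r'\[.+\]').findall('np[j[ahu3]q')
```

With no groups in the pattern, `findall` gives back each whole match — 1 here.

['[j[ahu3]']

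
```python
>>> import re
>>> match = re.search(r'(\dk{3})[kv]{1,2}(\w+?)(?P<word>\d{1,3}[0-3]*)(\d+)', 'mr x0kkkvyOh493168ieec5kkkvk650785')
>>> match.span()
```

A non-greedy quantifier consumes as few characters as it can — just enough that the remainder of the pattern still matches from where it stops; whatever follows it matches normally.
The match spans [4:18] → '0kkkvyOh493168'.

(4, 18)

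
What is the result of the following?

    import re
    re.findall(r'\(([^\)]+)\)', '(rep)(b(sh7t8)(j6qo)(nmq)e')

`findall` collects group 1 from each match (4 total).

['rep', 'b(sh7t8', 'j6qo', 'nmq']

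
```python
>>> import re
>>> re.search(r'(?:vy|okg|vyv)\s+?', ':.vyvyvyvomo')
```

None

Here nothing in the string fits, so the call returns None.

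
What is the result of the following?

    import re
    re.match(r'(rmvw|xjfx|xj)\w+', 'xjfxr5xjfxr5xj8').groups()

The match spans [0:15] → 'xjfxr5xjfxr5xj8'.
Captured: group 1 = 'xjfx'.

('xjfx',)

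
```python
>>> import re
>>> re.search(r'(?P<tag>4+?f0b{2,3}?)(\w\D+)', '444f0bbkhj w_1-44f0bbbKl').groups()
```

('444f0bb', 'khj w_')

The match spans [0:13] → '444f0bbkhj w_'.
Captured: group 1 = '444f0bb', group 2 = 'khj w_'.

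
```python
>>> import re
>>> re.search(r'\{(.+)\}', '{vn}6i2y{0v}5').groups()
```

('vn}6i2y{0v',)

Unlike `match`, `search` isn't anchored — it looks for the pattern anywhere in the string.
The match spans [0:12] → '{vn}6i2y{0v}'.
Captured: group 1 = 'vn}6i2y{0v'.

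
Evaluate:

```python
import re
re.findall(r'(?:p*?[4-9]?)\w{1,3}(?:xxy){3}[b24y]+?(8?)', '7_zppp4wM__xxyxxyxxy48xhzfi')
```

The pattern matches zero or more of a literal 'p' (lazy), then optionally a character in [4-9] (non-capturing group); then 1 to 3 of a word character, then the literal 'xxy' repeated 3 times, then one or more of one of [b24y] (lazy); then optionally a literal '8' (captured).
Matches: at [8:22] match 'M__xxyxxyxxy48', group 1 = '8'.
One capturing group, so `findall` returns just the captured substring from the one match — 1 in all.

['8']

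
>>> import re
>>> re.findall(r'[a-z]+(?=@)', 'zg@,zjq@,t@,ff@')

Lookahead/lookbehind check context without consuming it, so the matched span excludes the asserted characters.
Scanning left to right: at [0:2] → 'zg'; at [4:7] → 'zjq'; at [9:10] → 't'; at [12:14] → 'ff'.
With no groups in the pattern, `findall` gives back each whole match — 4 here.

['zg', 'zjq', 't', 'ff']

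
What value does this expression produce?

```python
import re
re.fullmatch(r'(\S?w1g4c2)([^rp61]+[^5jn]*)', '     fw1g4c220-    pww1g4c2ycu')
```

None

This matches optionally a non-whitespace character, then the literal 'w1g', then the literal '4c2' (captured); then one or more of any character except [rp61], then zero or more of any character except [5jn] (captured).
`re.fullmatch` is like wrapping the pattern in `^…$` (in single-line mode).
Here the string isn't matched end-to-end, so the call returns None.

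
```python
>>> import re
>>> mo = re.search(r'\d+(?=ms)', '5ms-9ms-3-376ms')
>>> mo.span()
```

The positive lookaround only admits positions where the adjacent text matches; those characters stay outside the span.
`re.search` tries every starting position until one works.
The match spans [0:1] → '5'.

(0, 1)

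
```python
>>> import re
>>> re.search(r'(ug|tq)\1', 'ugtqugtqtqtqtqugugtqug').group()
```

After group 1 captures some text, `\1` only succeeds where that same text appears again.
`re.search` tries every starting position until one works.
The match spans [6:10] → 'tqtq'.
Captured: group 1 = 'tq'.

'tqtq'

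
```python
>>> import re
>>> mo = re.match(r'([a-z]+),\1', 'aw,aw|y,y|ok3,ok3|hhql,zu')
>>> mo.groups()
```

('aw',)

The match spans [0:5] → 'aw,aw'.
Captured: group 1 = 'aw'.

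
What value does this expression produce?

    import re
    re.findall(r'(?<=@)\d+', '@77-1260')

The positive lookaround only admits positions where the adjacent text matches; those characters stay outside the span.
Matches: at [1:3] → '77'.
No capturing groups, so `findall` returns the 1 full match string.

['77']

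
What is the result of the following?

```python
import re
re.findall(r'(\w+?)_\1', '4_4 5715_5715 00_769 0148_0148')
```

['4', '5715', '0148']

A backreference is literal: `\1` must see the identical characters the first group matched.
With a single group, `findall` returns only what that group captured — 3 items.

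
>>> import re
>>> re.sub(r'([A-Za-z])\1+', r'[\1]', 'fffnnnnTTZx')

'[f][n][T]Zx'

A backreference is literal: `\1` must see the identical characters the first group matched.
Matches: at [0:3] → 'fff'; at [3:7] → 'nnnn'; at [7:9] → 'TT'.
Each match is replaced using the text its own group 1 captured.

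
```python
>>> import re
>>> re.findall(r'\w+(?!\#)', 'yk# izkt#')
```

['y', 'izk']

Because the assertion is negative and zero-width, positions next to the forbidden text are skipped.
With no groups in the pattern, `findall` gives back each whole match — 2 here.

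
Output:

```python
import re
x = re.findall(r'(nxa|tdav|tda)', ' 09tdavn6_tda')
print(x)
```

['tdav', 'tda']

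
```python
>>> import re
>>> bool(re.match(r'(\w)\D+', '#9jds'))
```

`re.match` won't scan ahead — the pattern has to work from the very first character.
Here position 0 doesn't satisfy it, so the call returns None, and `bool(None)` is False.

False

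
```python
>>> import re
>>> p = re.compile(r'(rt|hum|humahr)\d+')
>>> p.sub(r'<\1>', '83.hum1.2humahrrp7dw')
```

Matches: at [3:7] → 'hum1'.
`\1` in the replacement pulls in group 1's text for each match.

'83.<hum>.2humahrrp7dw'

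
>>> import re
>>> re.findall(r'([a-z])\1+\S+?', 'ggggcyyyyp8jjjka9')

`\1` is not a pattern — it's the concrete string captured by group 1, re-applied verbatim.
Scanning left to right: at [0:5] match 'ggggc', group 1 = 'g'; at [5:10] match 'yyyyp', group 1 = 'y'; at [11:15] match 'jjjk', group 1 = 'j'.
One capturing group, so `findall` returns just the captured substring from each match — 3 in all.

['g', 'y', 'j']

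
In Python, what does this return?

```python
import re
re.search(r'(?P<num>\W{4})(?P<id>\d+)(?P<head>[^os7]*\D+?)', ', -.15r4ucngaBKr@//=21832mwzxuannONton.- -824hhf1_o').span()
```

(0, 37)

With the lazy modifier that quantifier settles for the fewest repetitions that let the rest of the pattern succeed (the atoms after it are unaffected and can still be greedy).
The match spans [0:37] → ', -.15r4ucngaBKr@//=21832mwzxuannONto'.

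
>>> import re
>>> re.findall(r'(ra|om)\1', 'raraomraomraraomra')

['ra', 'ra']

The backreference `\1` re-matches whatever the first group consumed, character for character.
`findall` collects group 1 from each match (2 total).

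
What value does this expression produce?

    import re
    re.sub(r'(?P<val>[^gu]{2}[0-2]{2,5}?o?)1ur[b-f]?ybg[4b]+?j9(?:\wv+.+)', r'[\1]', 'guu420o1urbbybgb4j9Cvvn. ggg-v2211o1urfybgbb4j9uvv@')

'guu420o1urbbybgb4j9Cvvn. ggg[-v2211o]'

`\1` in the replacement pulls in group 1's text for each match.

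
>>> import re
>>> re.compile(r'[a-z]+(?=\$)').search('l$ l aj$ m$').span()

Because the assertion is zero-width, the text it checks is not consumed and won't appear in the result.
`re.search` tries every starting position until one works.
The match spans [0:1] → 'l'.

(0, 1)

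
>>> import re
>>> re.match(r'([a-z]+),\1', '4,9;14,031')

None

After group 1 captures some text, `\1` only succeeds where that same text appears again.
`re.match` won't scan ahead — the pattern has to work from the very first character.
Here the string doesn't start with a match, so the call returns None.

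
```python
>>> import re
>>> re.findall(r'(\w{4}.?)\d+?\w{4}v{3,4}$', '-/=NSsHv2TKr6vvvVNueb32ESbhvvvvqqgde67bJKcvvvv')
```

['qqgde']

This matches exactly 4 of a word character, then optionally any character (captured); then one or more of a digit (lazy); then exactly 4 of a word character, then 3 to 4 of the literal 'v'; then anchored at the end.
With a single group, `findall` returns only what that group captured — 1 item.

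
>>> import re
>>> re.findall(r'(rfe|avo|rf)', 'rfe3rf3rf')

['rfe', 'rf', 'rf']

The regex engine tests alternatives in the order written; an earlier branch that matches wins even if a later one would match more.
Matches: at [0:3] match 'rfe', group 1 = 'rfe'; at [4:6] match 'rf', group 1 = 'rf'; at [7:9] match 'rf', group 1 = 'rf'.
One capturing group, so `findall` returns just the captured substring from each match — 3 in all.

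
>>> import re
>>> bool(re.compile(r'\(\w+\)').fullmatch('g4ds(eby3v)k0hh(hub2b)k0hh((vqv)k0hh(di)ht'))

`re.fullmatch` requires the pattern to consume the entire string.
Here the pattern can't cover the whole string, so the call returns None, and `bool(None)` is False.

False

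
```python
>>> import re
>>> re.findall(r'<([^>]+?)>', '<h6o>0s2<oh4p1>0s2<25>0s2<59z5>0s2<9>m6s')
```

With a single group, `findall` returns only what that group captured — 5 items.

['h6o', 'oh4p1', '25', '59z5', '9']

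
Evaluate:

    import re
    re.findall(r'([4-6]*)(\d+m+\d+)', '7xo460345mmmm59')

The pattern matches zero or more of a character in [4-6] (captured); then one or more of a digit, then one or more of the literal 'm', then one or more of a digit (captured).
Walking the string: at [3:15] match '460345mmmm59', groups = ('46', '0345mmmm59').
Multiple groups make `findall` return tuples — one 2-tuple for the one match.

[('46', '0345mmmm59')]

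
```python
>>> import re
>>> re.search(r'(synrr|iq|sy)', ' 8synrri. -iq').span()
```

(2, 7)

Branches in `(...|...)` are attempted left-to-right; the first branch that allows the whole pattern to succeed is taken.
`re.search` scans for the first position where the pattern succeeds.
The match spans [2:7] → 'synrr'.
Captured: group 1 = 'synrr'.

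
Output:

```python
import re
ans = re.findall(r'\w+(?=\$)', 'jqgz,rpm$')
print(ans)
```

Because the assertion is zero-width, the text it checks is not consumed and won't appear in the result.
Walking the string: at [5:8] → 'rpm'.
`findall` yields the raw match text (1 of them) because the pattern has no groups.

['rpm']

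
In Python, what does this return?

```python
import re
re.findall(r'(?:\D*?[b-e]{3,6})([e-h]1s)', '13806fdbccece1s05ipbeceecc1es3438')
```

Pattern: zero or more of a non-digit (lazy), then 3 to 6 of a character in [b-e] (non-capturing group); then a character in [e-h], then the literal '1s' (captured).
Because there's exactly one group, `findall` drops the full match and keeps group 1 from the one hit.

['e1s']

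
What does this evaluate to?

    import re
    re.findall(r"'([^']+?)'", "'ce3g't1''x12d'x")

`findall` collects group 1 from each match (2 total).

['ce3g', 'x12d']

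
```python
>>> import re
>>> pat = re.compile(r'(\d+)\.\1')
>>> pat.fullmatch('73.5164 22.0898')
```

None

`fullmatch` succeeds only if the pattern covers the string from start to end.
Here there's no way to consume every character, so the call returns None.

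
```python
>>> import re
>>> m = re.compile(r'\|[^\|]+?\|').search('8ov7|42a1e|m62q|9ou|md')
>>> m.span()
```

(4, 11)

The match spans [4:11] → '|42a1e|'.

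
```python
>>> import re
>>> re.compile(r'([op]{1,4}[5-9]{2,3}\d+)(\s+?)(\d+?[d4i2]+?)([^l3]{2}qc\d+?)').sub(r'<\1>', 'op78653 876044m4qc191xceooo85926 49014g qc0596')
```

'<op78653>91xce<ooo85926>596'

A `+?`/`*?`/`{m,n}?` starts at its minimum and grows only as far as needed for what follows to match.
`\1` in the replacement pulls in group 1's text for each match.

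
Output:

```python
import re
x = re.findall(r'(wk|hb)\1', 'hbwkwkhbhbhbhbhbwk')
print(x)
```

After group 1 captures some text, `\1` only succeeds where that same text appears again.
Scanning left to right: at [2:6] match 'wkwk', group 1 = 'wk'; at [6:10] match 'hbhb', group 1 = 'hb'; at [10:14] match 'hbhb', group 1 = 'hb'.
Because there's exactly one group, `findall` drops the full match and keeps group 1 from each hit.

['wk', 'hb', 'hb']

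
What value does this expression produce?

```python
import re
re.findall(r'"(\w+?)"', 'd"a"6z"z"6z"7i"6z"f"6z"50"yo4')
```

`findall` collects group 1 from each match (5 total).

['a', 'z', '7i', 'f', '50']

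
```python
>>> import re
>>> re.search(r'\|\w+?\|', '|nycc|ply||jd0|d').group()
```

'|nycc|'

`re.search` scans for the first position where the pattern succeeds.
The match spans [0:6] → '|nycc|'.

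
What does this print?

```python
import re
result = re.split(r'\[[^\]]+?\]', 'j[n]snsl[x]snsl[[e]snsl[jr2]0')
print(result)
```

Matches to split on: at [1:4] → '[n]'; at [8:11] → '[x]'; at [15:19] → '[[e]'; at [23:28] → '[jr2]'.
`split` removes every match and returns the 5 fragments in between.

['j', 'snsl', 'snsl', 'snsl', '0']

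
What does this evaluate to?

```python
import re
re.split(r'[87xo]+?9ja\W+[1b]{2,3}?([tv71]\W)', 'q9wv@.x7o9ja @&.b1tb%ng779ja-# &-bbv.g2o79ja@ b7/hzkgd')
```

The group in the pattern means `split` returns the separators' captures alongside the pieces.

['q9wv@.x7o9ja @&.b1tb%ng', 'v.', 'g2o79ja@ b7/hzkgd']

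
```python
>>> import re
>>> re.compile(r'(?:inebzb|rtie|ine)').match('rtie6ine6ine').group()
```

`re.match` won't scan ahead — the pattern has to work from the very first character.
The match spans [0:4] → 'rtie'.

'rtie'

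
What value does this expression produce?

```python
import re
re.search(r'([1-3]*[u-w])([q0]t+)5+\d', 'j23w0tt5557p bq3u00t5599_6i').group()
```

The pattern matches zero or more of a character in [1-3], then a character in [u-w] (captured); then one of [q0], then one or more of a literal 't' (captured); then one or more of the literal '5', then a digit.
Unlike `match`, `search` isn't anchored — it looks for the pattern anywhere in the string.
The match spans [1:11] → '23w0tt5557'.
Captured: group 1 = '23w', group 2 = '0tt'.

'23w0tt5557'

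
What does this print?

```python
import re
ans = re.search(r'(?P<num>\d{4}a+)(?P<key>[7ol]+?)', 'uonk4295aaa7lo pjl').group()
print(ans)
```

4295aaa7

The pattern matches exactly 4 of a digit, then one or more of a literal 'a' (captured as 'num'); then one or more of one of [7ol] (lazy) (captured as 'key').
Because the quantifier is non-greedy, it stops expanding at the earliest point where the rest of the pattern can succeed.
Unlike `match`, `search` isn't anchored — it looks for the pattern anywhere in the string.
The match spans [4:12] → '4295aaa7'.
Captured: group 1 = '4295aaa', group 2 = '7'.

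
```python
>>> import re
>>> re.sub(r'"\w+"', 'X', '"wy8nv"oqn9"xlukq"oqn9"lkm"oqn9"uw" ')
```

Matches: at [0:7] → '"wy8nv"'; at [11:18] → '"xlukq"'; at [22:27] → '"lkm"'; at [31:35] → '"uw"'.
`sub` substitutes 'X' at each match site.

'Xoqn9Xoqn9Xoqn9X '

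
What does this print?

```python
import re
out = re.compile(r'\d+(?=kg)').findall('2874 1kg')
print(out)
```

Lookahead/lookbehind check context without consuming it, so the matched span excludes the asserted characters.
With no groups in the pattern, `findall` gives back each whole match — 1 here.

['1']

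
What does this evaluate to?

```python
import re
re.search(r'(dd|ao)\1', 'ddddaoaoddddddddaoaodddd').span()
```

(0, 4)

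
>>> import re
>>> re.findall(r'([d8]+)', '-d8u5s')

One capturing group, so `findall` returns just the captured substring from the one match — 1 in all.

['d8']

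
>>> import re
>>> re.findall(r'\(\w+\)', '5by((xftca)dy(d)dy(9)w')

`findall` yields the raw match text (3 of them) because the pattern has no groups.

['(xftca)', '(d)', '(9)']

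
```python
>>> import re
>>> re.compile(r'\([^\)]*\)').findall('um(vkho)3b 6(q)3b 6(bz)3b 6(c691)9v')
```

['(vkho)', '(q)', '(bz)', '(c691)']

Walking the string: at [2:8] → '(vkho)'; at [12:15] → '(q)'; at [19:23] → '(bz)'; at [27:33] → '(c691)'.
`findall` yields the raw match text (4 of them) because the pattern has no groups.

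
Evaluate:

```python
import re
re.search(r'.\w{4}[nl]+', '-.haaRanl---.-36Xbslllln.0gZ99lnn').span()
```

(2, 9)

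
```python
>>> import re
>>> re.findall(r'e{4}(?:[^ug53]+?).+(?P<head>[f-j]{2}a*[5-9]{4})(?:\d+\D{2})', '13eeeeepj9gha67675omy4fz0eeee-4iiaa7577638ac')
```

['iiaa7577']

The pattern matches exactly 4 of a literal 'e'; then one or more of any character except [ug53] (lazy) (non-capturing group); then one or more of any character; then exactly 2 of a character in [f-j], then zero or more of a literal 'a', then exactly 4 of a character in [5-9] (captured as 'head'); then one or more of a digit, then exactly 2 of a non-digit (non-capturing group).
Scanning left to right: at [2:44] match 'eeeeepj9gha67675omy4fz0eeee-4iiaa7577638ac', group 1 = 'iiaa7577'.
One capturing group, so `findall` returns just the captured substring from the one match — 1 in all.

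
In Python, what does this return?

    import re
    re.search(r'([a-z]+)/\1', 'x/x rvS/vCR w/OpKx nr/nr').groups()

The match spans [0:3] → 'x/x'.
Captured: group 1 = 'x'.

('x',)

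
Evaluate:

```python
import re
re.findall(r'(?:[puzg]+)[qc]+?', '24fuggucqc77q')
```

['ugguc']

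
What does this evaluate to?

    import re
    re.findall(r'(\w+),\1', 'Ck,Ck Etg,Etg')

['Ck', 'Etg']

A backreference is literal: `\1` must see the identical characters the first group matched.
Walking the string: at [0:5] match 'Ck,Ck', group 1 = 'Ck'; at [6:13] match 'Etg,Etg', group 1 = 'Etg'.
One capturing group, so `findall` returns just the captured substring from each match — 2 in all.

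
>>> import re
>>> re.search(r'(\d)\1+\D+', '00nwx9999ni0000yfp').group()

`\1` is not a pattern — it's the concrete string captured by group 1, re-applied verbatim.
`re.search` scans for the first position where the pattern succeeds.
The match spans [0:5] → '00nwx'.
Captured: group 1 = '0'.

'00nwx'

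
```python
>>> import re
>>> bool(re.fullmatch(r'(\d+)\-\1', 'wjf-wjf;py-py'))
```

False

`\1` is not a pattern — it's the concrete string captured by group 1, re-applied verbatim.
For `fullmatch`, every character of the input must be accounted for by the pattern.
Here the string isn't matched end-to-end, so the call returns None, and `bool(None)` is False.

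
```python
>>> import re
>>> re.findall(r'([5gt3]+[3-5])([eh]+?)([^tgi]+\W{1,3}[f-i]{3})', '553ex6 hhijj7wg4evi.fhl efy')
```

The pattern matches one or more of one of [5gt3], then a character in [3-5] (captured); then one or more of one of [eh] (lazy) (captured); then one or more of any character except [tgi], then 1 to 3 of a non-word character, then exactly 3 of a character in [f-i] (captured).
Walking the string: at [0:10] match '553ex6 hhi', groups = ('553', 'e', 'x6 hhi').
3 groups means the one result is a tuple of 3 captured strings — 1 here.

[('553', 'e', 'x6 hhi')]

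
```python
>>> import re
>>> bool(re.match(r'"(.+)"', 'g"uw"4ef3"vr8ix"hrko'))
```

`re.match` only tries the pattern at the start of the string.
Here position 0 doesn't satisfy it, so the call returns None, and `bool(None)` is False.

False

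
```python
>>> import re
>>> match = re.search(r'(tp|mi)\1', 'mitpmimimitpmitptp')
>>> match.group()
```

The backreference `\1` re-matches whatever the first group consumed, character for character.
Unlike `match`, `search` isn't anchored — it looks for the pattern anywhere in the string.
The match spans [4:8] → 'mimi'.
Captured: group 1 = 'mi'.

'mimi'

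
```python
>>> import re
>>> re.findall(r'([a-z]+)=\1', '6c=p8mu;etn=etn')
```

['etn']

`\1` is not a pattern — it's the concrete string captured by group 1, re-applied verbatim.
One capturing group, so `findall` returns just the captured substring from the one match — 1 in all.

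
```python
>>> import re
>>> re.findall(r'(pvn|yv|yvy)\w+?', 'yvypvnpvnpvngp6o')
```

Alternation tries branches left to right and keeps the first one that lets the overall match succeed at that position.
Matches: at [0:3] match 'yvy', group 1 = 'yv'; at [3:7] match 'pvnp', group 1 = 'pvn'; at [9:13] match 'pvng', group 1 = 'pvn'.
Because there's exactly one group, `findall` drops the full match and keeps group 1 from each hit.

['yv', 'pvn', 'pvn']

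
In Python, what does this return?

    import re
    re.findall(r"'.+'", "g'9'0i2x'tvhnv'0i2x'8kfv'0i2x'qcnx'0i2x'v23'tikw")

["'9'0i2x'tvhnv'0i2x'8kfv'0i2x'qcnx'0i2x'v23'"]

Walking the string: at [1:44] → "'9'0i2x'tvhnv'0i2x'8kfv'0i2x'qcnx'0i2x'v23'".
`findall` yields the raw match text (1 of them) because the pattern has no groups.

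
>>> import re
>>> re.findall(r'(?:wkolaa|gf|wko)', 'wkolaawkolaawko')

['wkolaa', 'wkolaa', 'wko']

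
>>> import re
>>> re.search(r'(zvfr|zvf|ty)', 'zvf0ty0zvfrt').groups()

The match spans [0:3] → 'zvf'.
Captured: group 1 = 'zvf'.

('zvf',)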